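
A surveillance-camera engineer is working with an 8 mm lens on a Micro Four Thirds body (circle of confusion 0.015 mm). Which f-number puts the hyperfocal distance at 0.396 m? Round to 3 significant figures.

f/11

Rearrange H = f²/(N·c) + f for N: N = f² / ((H − f)·c).
N = 8² / ((396 − 8) × 0.015) = 64 / 5.820 ≈ 11.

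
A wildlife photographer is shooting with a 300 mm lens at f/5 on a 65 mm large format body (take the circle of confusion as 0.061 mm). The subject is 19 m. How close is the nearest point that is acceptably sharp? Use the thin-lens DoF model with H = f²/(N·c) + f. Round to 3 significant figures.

Hyperfocal distance H = f²/(N·c) + f = 300²/(5 × 0.061) + 300 = 90000/0.305 + 300 ≈ 295382.0 mm ≈ 295.4 m.
Near limit Dn = s·(H − f)/(H + s − 2f) = 19000 × (295382.0 − 300) / (295382.0 + 19000 − 2 × 300) = 19000 × 295082.0 / 313782.0 ≈ 17868 mm ≈ 17.9 m.

17.9 m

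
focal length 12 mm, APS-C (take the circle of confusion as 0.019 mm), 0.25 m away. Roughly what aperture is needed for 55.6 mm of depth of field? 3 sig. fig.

Write h = H − f = f²/(N·c). The thin-lens limits are Dn = s·h/(h + (s−f)) and Df = s·h/(h − (s−f)), so DoF = Df − Dn = 2·s·(s−f)·h / (h² − (s−f)²).
That is a quadratic in h: DoF·h² − 2·s·(s−f)·h − DoF·(s−f)² = 0 ⇒ h = (s−f)·(s + √(s² + DoF²)) / DoF = 238 × (250 + √(250² + 55.6²)) / 55.6 = 238 × (250 + 256.108) / 55.6 ≈ 2166.4 mm.
Then N = f²/(c·h) = 12² / (0.019 × 2166.4) = 144 / 41.162 ≈ 3.50.

f/3.50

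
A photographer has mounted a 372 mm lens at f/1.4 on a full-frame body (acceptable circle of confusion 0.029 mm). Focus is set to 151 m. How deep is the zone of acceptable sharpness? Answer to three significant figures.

13.4 m

Hyperfocal distance H = f²/(N·c) + f = 372²/(1.4 × 0.029) + 372 = 138384/0.0406 + 372 ≈ 3408844.9 mm ≈ 3409 m.
Near limit Dn = s·(H − f)/(H + s − 2f) = 151000 × (3408844.9 − 372) / (3408844.9 + 151000 − 2 × 372) = 151000 × 3408472.9 / 3559100.9 ≈ 144609 mm.
Far limit Df = s·(H − f)/(H − s) = 151000 × (3408844.9 − 372) / (3408844.9 − 151000) = 151000 × 3408472.9 / 3257844.9 ≈ 157982 mm.
Depth of field = Df − Dn = 157982 − 144609 ≈ 13373 mm ≈ 13.4 m.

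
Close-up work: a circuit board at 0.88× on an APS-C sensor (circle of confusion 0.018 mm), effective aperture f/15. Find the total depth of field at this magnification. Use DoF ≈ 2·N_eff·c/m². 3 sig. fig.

At magnification m, DoF ≈ 2·N_eff·c/m² = 2 × 15 × 0.018 / 0.88² = 0.54 / 0.7744 ≈ 0.697 mm.

0.697 mm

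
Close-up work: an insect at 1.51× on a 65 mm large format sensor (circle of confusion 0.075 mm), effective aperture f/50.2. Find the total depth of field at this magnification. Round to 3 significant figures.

At magnification m, DoF ≈ 2·N_eff·c/m² = 2 × 50.2 × 0.075 / 1.51² = 7.53 / 2.28 ≈ 3.3 mm.

3.30 mm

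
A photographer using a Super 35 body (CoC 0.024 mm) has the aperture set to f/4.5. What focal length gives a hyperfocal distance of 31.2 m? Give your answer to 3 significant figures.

58.0 mm

From H = f²/(N·c) + f, with f ≪ H: f ≈ √(H·N·c) = √(31200 × 4.5 × 0.024) = √3369.6 ≈ 58.05 mm.
Exact: f² + N·c·f − N·c·H = 0 ⇒ f = (−N·c + √((N·c)² + 4·N·c·H))/2 = (−0.108 + √13478)/2 ≈ 57.994 mm ≈ 58.0 mm.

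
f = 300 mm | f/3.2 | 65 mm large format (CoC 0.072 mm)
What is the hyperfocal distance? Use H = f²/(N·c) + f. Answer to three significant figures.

391 m

Hyperfocal distance H = f²/(N·c) + f = 300²/(3.2 × 0.072) + 300 = 90000/0.2304 + 300 ≈ 390925.0 mm ≈ 391 m.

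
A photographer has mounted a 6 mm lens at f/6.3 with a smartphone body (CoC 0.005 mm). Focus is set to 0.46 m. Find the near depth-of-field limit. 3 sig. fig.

329 mm

Hyperfocal distance H = f²/(N·c) + f = 6²/(6.3 × 0.005) + 6 = 36/0.0315 + 6 ≈ 1148.9 mm ≈ 1.149 m.
Near limit Dn = s·(H − f)/(H + s − 2f) = 460 × (1148.9 − 6) / (1148.9 + 460 − 2 × 6) = 460 × 1142.9 / 1596.9 ≈ 329.22 mm.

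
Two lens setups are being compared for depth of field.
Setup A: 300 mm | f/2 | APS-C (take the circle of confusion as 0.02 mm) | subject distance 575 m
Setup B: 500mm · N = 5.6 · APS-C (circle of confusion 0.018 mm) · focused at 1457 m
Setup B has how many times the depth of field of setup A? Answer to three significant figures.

Setup A: H = 300²/(2×0.02) + 300 ≈ 2250300.0 mm; DoF = Df − Dn = 772250 − 458013 ≈ 314237 mm.
Setup B: H = 500²/(5.6×0.018) + 500 ≈ 2480658.7 mm; DoF = Df − Dn = 3530074 − 917934 ≈ 2612140 mm.
Ratio = 2612140 / 314237 ≈ 8.31.

8.31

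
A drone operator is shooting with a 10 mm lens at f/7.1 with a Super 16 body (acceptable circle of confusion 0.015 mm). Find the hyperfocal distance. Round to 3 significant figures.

0.949 m

Hyperfocal distance H = f²/(N·c) + f = 10²/(7.1 × 0.015) + 10 = 100/0.1065 + 10 ≈ 949.0 mm ≈ 0.949 m.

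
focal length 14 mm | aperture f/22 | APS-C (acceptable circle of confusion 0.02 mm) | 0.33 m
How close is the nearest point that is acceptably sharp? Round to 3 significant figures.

Hyperfocal distance H = f²/(N·c) + f = 14²/(22 × 0.02) + 14 = 196/0.44 + 14 ≈ 459.5 mm ≈ 0.459 m.
Near limit Dn = s·(H − f)/(H + s − 2f) = 330 × (459.5 − 14) / (459.5 + 330 − 2 × 14) = 330 × 445.5 / 761.5 ≈ 193.05 mm.

193 mm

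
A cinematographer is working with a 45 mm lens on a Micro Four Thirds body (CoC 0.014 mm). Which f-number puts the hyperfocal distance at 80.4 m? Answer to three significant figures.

f/1.80

Rearrange H = f²/(N·c) + f for N: N = f² / ((H − f)·c).
N = 45² / ((80400 − 45) × 0.014) = 2025 / 1125 ≈ 1.80.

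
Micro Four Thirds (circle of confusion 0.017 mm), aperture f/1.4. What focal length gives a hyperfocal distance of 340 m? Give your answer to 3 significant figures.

89.9 mm

From H = f²/(N·c) + f, with f ≪ H: f ≈ √(H·N·c) = √(340000 × 1.4 × 0.017) = √8092.0 ≈ 89.96 mm.
Exact: f² + N·c·f − N·c·H = 0 ⇒ f = (−N·c + √((N·c)² + 4·N·c·H))/2 = (−0.0238 + √32368)/2 ≈ 89.944 mm ≈ 89.9 mm.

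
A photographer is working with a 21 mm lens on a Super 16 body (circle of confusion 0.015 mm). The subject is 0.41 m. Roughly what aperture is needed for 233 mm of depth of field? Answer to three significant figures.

Write h = H − f = f²/(N·c). The thin-lens limits are Dn = s·h/(h + (s−f)) and Df = s·h/(h − (s−f)), so DoF = Df − Dn = 2·s·(s−f)·h / (h² − (s−f)²).
That is a quadratic in h: DoF·h² − 2·s·(s−f)·h − DoF·(s−f)² = 0 ⇒ h = (s−f)·(s + √(s² + DoF²)) / DoF = 389 × (410 + √(410² + 233²)) / 233 = 389 × (410 + 471.581) / 233 ≈ 1471.8 mm.
Then N = f²/(c·h) = 21² / (0.015 × 1471.8) = 441 / 22.077 ≈ 20.

f/20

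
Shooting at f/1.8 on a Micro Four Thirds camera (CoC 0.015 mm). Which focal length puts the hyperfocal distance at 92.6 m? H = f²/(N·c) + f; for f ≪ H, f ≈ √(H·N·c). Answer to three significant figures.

50.0 mm

From H = f²/(N·c) + f, with f ≪ H: f ≈ √(H·N·c) = √(92600 × 1.8 × 0.015) = √2500.2 ≈ 50.00 mm.
The +f correction barely moves this — solving exactly, f² + N·c·f − N·c·H = 0 ⇒ f = (−N·c + √((N·c)² + 4·N·c·H))/2 = (−0.027 + √10001)/2 ≈ 49.989 mm, so f ≈ 50.0 mm.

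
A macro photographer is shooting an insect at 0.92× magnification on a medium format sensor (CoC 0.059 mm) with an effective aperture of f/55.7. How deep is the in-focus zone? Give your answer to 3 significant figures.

7.77 mm

At magnification m, DoF ≈ 2·N_eff·c/m² = 2 × 55.7 × 0.059 / 0.92² = 6.573 / 0.8464 ≈ 7.77 mm.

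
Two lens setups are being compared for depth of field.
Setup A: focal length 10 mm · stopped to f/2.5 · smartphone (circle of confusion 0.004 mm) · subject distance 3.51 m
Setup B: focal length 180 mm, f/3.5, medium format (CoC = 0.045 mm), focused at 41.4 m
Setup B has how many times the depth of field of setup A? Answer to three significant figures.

6.17

Setup A: H = 10²/(2.5×0.004) + 10 ≈ 10010.0 mm; DoF = Df − Dn = 5400.0 − 2600.0 ≈ 2800.0 mm.
Setup B: H = 180²/(3.5×0.045) + 180 ≈ 205894.3 mm; DoF = Df − Dn = 51774 − 34489 ≈ 17285 mm.
Ratio = 17285 / 2800.0 ≈ 6.17.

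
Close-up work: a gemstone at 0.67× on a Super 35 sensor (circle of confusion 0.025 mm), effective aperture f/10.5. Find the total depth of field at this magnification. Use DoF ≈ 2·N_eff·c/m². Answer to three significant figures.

At magnification m, DoF ≈ 2·N_eff·c/m² = 2 × 10.5 × 0.025 / 0.67² = 0.525 / 0.4489 ≈ 1.17 mm.

1.17 mm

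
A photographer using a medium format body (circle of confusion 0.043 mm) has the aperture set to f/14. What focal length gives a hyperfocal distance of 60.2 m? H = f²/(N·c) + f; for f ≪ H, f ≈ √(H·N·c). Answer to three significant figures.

From H = f²/(N·c) + f, with f ≪ H: f ≈ √(H·N·c) = √(60200 × 14 × 0.043) = √36240 ≈ 190.4 mm.
The +f correction barely moves this — solving exactly, f² + N·c·f − N·c·H = 0 ⇒ f = (−N·c + √((N·c)² + 4·N·c·H))/2 = (−0.602 + √144962)/2 ≈ 190.07 mm, so f ≈ 190 mm.

190 mm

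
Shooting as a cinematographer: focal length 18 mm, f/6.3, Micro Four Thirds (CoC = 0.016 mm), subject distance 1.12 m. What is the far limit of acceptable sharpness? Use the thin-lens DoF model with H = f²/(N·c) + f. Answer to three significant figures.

1.70 m

Hyperfocal distance H = f²/(N·c) + f = 18²/(6.3 × 0.016) + 18 = 324/0.1008 + 18 ≈ 3232.3 mm ≈ 3.232 m.
Far limit Df = s·(H − f)/(H − s) = 1120 × (3232.3 − 18) / (3232.3 − 1120) = 1120 × 3214.3 / 2112.3 ≈ 1704.3 mm ≈ 1.70 m.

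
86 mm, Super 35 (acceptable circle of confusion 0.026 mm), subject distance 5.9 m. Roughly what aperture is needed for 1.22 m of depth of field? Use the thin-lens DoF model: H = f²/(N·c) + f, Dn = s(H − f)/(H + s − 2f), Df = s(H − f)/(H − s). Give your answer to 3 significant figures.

f/5.01

Write h = H − f = f²/(N·c). The thin-lens limits are Dn = s·h/(h + (s−f)) and Df = s·h/(h − (s−f)), so DoF = Df − Dn = 2·s·(s−f)·h / (h² − (s−f)²).
That is a quadratic in h: DoF·h² − 2·s·(s−f)·h − DoF·(s−f)² = 0 ⇒ h = (s−f)·(s + √(s² + DoF²)) / DoF = 5814 × (5900 + √(5900² + 1220²)) / 1220 = 5814 × (5900 + 6024.82) / 1220 ≈ 56829 mm.
Then N = f²/(c·h) = 86² / (0.026 × 56829) = 7396 / 1477.5 ≈ 5.01.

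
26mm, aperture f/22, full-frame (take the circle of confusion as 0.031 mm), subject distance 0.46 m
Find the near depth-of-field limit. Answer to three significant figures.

Hyperfocal distance H = f²/(N·c) + f = 26²/(22 × 0.031) + 26 = 676/0.682 + 26 ≈ 1017.2 mm ≈ 1.017 m.
Near limit Dn = s·(H − f)/(H + s − 2f) = 460 × (1017.2 − 26) / (1017.2 + 460 − 2 × 26) = 460 × 991.2 / 1425.2 ≈ 319.92 mm.

320 mm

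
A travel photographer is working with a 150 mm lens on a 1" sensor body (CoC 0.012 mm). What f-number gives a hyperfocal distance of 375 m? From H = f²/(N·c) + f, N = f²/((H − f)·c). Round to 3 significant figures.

f/5

Rearrange H = f²/(N·c) + f for N: N = f² / ((H − f)·c).
N = 150² / ((375000 − 150) × 0.012) = 22500 / 4498 ≈ 5.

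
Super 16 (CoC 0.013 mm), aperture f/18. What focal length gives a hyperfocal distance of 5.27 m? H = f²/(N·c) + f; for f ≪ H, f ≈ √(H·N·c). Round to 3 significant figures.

From H = f²/(N·c) + f, with f ≪ H: f ≈ √(H·N·c) = √(5270 × 18 × 0.013) = √1233.2 ≈ 35.12 mm.
Exact: f² + N·c·f − N·c·H = 0 ⇒ f = (−N·c + √((N·c)² + 4·N·c·H))/2 = (−0.234 + √4932.8)/2 ≈ 35.000 mm ≈ 35.0 mm.

35.0 mm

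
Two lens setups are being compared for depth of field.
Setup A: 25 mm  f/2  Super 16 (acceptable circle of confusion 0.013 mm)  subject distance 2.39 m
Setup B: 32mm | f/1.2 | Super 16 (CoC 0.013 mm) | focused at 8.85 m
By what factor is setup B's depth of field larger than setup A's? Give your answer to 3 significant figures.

5.10

Setup A: H = 25²/(2×0.013) + 25 ≈ 24063.5 mm; DoF = Df − Dn = 2650.80 − 2175.92 ≈ 474.88 mm.
Setup B: H = 32²/(1.2×0.013) + 32 ≈ 65673.0 mm; DoF = Df − Dn = 10223.4 − 7801.9 ≈ 2421.5 mm.
Ratio = 2421.5 / 474.88 ≈ 5.10.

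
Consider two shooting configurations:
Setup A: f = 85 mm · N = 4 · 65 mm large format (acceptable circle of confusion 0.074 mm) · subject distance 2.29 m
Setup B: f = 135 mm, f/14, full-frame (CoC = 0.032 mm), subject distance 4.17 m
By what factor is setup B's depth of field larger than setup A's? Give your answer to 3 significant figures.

2.00

Setup A: H = 85²/(4×0.074) + 85 ≈ 24493.8 mm; DoF = Df − Dn = 2517.41 − 2100.27 ≈ 417.14 mm.
Setup B: H = 135²/(14×0.032) + 135 ≈ 40815.8 mm; DoF = Df − Dn = 4629.15 − 3793.71 ≈ 835.44 mm.
Ratio = 835.44 / 417.14 ≈ 2.00.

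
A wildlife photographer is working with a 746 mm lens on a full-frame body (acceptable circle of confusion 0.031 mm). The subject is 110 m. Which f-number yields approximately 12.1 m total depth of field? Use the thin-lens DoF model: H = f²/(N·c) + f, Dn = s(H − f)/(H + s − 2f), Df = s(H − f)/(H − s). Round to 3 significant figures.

Write h = H − f = f²/(N·c). The thin-lens limits are Dn = s·h/(h + (s−f)) and Df = s·h/(h − (s−f)), so DoF = Df − Dn = 2·s·(s−f)·h / (h² − (s−f)²).
That is a quadratic in h: DoF·h² − 2·s·(s−f)·h − DoF·(s−f)² = 0 ⇒ h = (s−f)·(s + √(s² + DoF²)) / DoF = 109254 × (110000 + √(110000² + 12100²)) / 12100 = 109254 × (110000 + 110663) / 12100 ≈ 1992427 mm.
Then N = f²/(c·h) = 746² / (0.031 × 1992427) = 556516 / 61765 ≈ 9.01.

f/9.01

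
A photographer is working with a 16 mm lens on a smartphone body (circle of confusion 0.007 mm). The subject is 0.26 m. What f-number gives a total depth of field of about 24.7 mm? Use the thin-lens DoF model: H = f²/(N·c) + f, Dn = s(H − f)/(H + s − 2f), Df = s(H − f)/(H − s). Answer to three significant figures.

Write h = H − f = f²/(N·c). The thin-lens limits are Dn = s·h/(h + (s−f)) and Df = s·h/(h − (s−f)), so DoF = Df − Dn = 2·s·(s−f)·h / (h² − (s−f)²).
That is a quadratic in h: DoF·h² − 2·s·(s−f)·h − DoF·(s−f)² = 0 ⇒ h = (s−f)·(s + √(s² + DoF²)) / DoF = 244 × (260 + √(260² + 24.7²)) / 24.7 = 244 × (260 + 261.171) / 24.7 ≈ 5148.4 mm.
Then N = f²/(c·h) = 16² / (0.007 × 5148.4) = 256 / 36.039 ≈ 7.10.

f/7.10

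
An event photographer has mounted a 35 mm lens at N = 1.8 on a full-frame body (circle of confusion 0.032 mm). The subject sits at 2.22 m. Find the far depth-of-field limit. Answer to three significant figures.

2.47 m

Hyperfocal distance H = f²/(N·c) + f = 35²/(1.8 × 0.032) + 35 = 1225/0.0576 + 35 ≈ 21302.4 mm ≈ 21.30 m.
Far limit Df = s·(H − f)/(H − s) = 2220 × (21302.4 − 35) / (21302.4 − 2220) = 2220 × 21267.4 / 19082.4 ≈ 2474.2 mm ≈ 2.47 m.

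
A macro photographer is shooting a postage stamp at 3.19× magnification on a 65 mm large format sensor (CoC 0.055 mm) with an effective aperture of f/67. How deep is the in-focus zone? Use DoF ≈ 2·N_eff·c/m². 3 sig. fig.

At magnification m, DoF ≈ 2·N_eff·c/m² = 2 × 67 × 0.055 / 3.19² = 7.37 / 10.18 ≈ 0.724 mm.

0.724 mm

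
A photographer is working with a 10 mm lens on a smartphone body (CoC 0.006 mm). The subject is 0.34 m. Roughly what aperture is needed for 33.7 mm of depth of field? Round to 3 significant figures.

Write h = H − f = f²/(N·c). The thin-lens limits are Dn = s·h/(h + (s−f)) and Df = s·h/(h − (s−f)), so DoF = Df − Dn = 2·s·(s−f)·h / (h² − (s−f)²).
That is a quadratic in h: DoF·h² − 2·s·(s−f)·h − DoF·(s−f)² = 0 ⇒ h = (s−f)·(s + √(s² + DoF²)) / DoF = 330 × (340 + √(340² + 33.7²)) / 33.7 = 330 × (340 + 341.666) / 33.7 ≈ 6675.1 mm.
Then N = f²/(c·h) = 10² / (0.006 × 6675.1) = 100 / 40.050 ≈ 2.50.

f/2.50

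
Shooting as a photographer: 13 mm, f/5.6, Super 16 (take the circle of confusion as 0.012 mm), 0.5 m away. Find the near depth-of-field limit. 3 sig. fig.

419 mm

Hyperfocal distance H = f²/(N·c) + f = 13²/(5.6 × 0.012) + 13 = 169/0.0672 + 13 ≈ 2527.9 mm ≈ 2.528 m.
Near limit Dn = s·(H − f)/(H + s − 2f) = 500 × (2527.9 − 13) / (2527.9 + 500 − 2 × 13) = 500 × 2514.9 / 3001.9 ≈ 418.88 mm.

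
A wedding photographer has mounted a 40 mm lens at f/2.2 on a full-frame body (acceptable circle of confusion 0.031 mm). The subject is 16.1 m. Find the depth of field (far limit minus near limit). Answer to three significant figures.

Hyperfocal distance H = f²/(N·c) + f = 40²/(2.2 × 0.031) + 40 = 1600/0.0682 + 40 ≈ 23500.4 mm ≈ 23.50 m.
Near limit Dn = s·(H − f)/(H + s − 2f) = 16100 × (23500.4 − 40) / (23500.4 + 16100 − 2 × 40) = 16100 × 23460.4 / 39520.4 ≈ 9557 mm.
Far limit Df = s·(H − f)/(H − s) = 16100 × (23500.4 − 40) / (23500.4 − 16100) = 16100 × 23460.4 / 7400.4 ≈ 51039 mm.
Depth of field = Df − Dn = 51039 − 9557 ≈ 41482 mm ≈ 41.5 m.

41.5 m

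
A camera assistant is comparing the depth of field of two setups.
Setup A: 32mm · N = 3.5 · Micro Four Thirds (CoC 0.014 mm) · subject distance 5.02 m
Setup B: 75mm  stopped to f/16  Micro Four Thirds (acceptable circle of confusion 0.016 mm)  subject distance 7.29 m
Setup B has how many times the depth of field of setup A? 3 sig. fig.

Setup A: H = 32²/(3.5×0.014) + 32 ≈ 20930.0 mm; DoF = Df − Dn = 6593.8 − 4052.7 ≈ 2541.1 mm.
Setup B: H = 75²/(16×0.016) + 75 ≈ 22047.7 mm; DoF = Df − Dn = 10854.1 − 5488.0 ≈ 5366.1 mm.
Ratio = 5366.1 / 2541.1 ≈ 2.11.

2.11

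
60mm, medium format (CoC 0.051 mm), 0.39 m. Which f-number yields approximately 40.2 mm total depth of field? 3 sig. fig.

f/11

Write h = H − f = f²/(N·c). The thin-lens limits are Dn = s·h/(h + (s−f)) and Df = s·h/(h − (s−f)), so DoF = Df − Dn = 2·s·(s−f)·h / (h² − (s−f)²).
That is a quadratic in h: DoF·h² − 2·s·(s−f)·h − DoF·(s−f)² = 0 ⇒ h = (s−f)·(s + √(s² + DoF²)) / DoF = 330 × (390 + √(390² + 40.2²)) / 40.2 = 330 × (390 + 392.066) / 40.2 ≈ 6419.9 mm.
Then N = f²/(c·h) = 60² / (0.051 × 6419.9) = 3600 / 327.42 ≈ 11.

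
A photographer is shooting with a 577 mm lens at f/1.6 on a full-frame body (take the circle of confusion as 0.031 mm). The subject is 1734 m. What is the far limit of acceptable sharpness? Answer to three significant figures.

Hyperfocal distance H = f²/(N·c) + f = 577²/(1.6 × 0.031) + 577 = 332929/0.0496 + 577 ≈ 6712855.2 mm ≈ 6713 m.
Far limit Df = s·(H − f)/(H − s) = 1734000 × (6712855.2 − 577) / (6712855.2 − 1734000) = 1734000 × 6712278.2 / 4978855.2 ≈ 2337704 mm ≈ 2340 m.

2340 m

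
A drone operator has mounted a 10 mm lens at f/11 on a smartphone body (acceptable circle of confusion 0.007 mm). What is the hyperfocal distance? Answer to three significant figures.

1.31 m

Hyperfocal distance H = f²/(N·c) + f = 10²/(11 × 0.007) + 10 = 100/0.077 + 10 ≈ 1308.7 mm ≈ 1.31 m.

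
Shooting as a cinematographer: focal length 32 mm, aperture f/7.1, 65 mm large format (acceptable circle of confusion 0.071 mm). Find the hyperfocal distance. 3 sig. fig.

Hyperfocal distance H = f²/(N·c) + f = 32²/(7.1 × 0.071) + 32 = 1024/0.5041 + 32 ≈ 2063.3 mm ≈ 2.06 m.

2.06 m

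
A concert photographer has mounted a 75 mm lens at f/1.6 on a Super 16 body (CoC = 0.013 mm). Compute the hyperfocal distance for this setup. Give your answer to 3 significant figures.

Hyperfocal distance H = f²/(N·c) + f = 75²/(1.6 × 0.013) + 75 = 5625/0.0208 + 75 ≈ 270507.7 mm ≈ 271 m.

271 m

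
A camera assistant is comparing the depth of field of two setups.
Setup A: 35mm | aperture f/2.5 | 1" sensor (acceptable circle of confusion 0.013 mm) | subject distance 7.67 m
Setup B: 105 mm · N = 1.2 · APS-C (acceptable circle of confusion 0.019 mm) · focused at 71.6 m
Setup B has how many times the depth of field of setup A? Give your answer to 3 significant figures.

Setup A: H = 35²/(2.5×0.013) + 35 ≈ 37727.3 mm; DoF = Df − Dn = 9618.3 − 6378.1 ≈ 3240.2 mm.
Setup B: H = 105²/(1.2×0.019) + 105 ≈ 483657.6 mm; DoF = Df − Dn = 84023 − 62377 ≈ 21646 mm.
Ratio = 21646 / 3240.2 ≈ 6.68.

6.68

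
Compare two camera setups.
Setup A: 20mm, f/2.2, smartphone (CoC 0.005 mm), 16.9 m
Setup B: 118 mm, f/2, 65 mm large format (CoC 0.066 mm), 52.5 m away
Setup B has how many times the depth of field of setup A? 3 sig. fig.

Setup A: H = 20²/(2.2×0.005) + 20 ≈ 36383.6 mm; DoF = Df − Dn = 31542 − 11542 ≈ 20000 mm.
Setup B: H = 118²/(2×0.066) + 118 ≈ 105602.8 mm; DoF = Df − Dn = 104287 − 35080 ≈ 69207 mm.
Ratio = 69207 / 20000 ≈ 3.46.

3.46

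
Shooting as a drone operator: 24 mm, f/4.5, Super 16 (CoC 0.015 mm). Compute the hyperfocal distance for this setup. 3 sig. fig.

Hyperfocal distance H = f²/(N·c) + f = 24²/(4.5 × 0.015) + 24 = 576/0.0675 + 24 ≈ 8557.3 mm ≈ 8.56 m.

8.56 m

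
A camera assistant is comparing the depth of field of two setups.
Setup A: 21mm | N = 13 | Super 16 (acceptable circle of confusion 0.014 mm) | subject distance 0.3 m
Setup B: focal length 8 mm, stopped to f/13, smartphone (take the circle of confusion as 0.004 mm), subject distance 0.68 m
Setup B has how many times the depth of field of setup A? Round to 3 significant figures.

Setup A: H = 21²/(13×0.014) + 21 ≈ 2444.1 mm; DoF = Df − Dn = 339.038 − 269.024 ≈ 70.014 mm.
Setup B: H = 8²/(13×0.004) + 8 ≈ 1238.8 mm; DoF = Df − Dn = 1497.8 − 439.8 ≈ 1058.0 mm.
Ratio = 1058.0 / 70.014 ≈ 15.1.

15.1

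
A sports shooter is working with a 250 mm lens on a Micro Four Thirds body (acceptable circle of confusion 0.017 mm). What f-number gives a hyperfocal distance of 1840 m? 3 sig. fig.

f/2.00

Rearrange H = f²/(N·c) + f for N: N = f² / ((H − f)·c).
N = 250² / ((1840000 − 250) × 0.017) = 62500 / 31276 ≈ 2.00.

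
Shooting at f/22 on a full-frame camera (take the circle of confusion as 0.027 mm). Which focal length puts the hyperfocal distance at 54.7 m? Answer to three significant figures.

From H = f²/(N·c) + f, with f ≪ H: f ≈ √(H·N·c) = √(54700 × 22 × 0.027) = √32492 ≈ 180.3 mm.
The +f correction barely moves this — solving exactly, f² + N·c·f − N·c·H = 0 ⇒ f = (−N·c + √((N·c)² + 4·N·c·H))/2 = (−0.594 + √129968)/2 ≈ 179.96 mm, so f ≈ 180 mm.

180 mm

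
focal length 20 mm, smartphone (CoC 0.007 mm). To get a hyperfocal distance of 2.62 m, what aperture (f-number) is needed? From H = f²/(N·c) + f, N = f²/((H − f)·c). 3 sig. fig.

Rearrange H = f²/(N·c) + f for N: N = f² / ((H − f)·c).
N = 20² / ((2620 − 20) × 0.007) = 400 / 18.20 ≈ 22.

f/22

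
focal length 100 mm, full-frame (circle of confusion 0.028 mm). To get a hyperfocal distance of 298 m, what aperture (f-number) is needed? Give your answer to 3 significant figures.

Rearrange H = f²/(N·c) + f for N: N = f² / ((H − f)·c).
N = 100² / ((298000 − 100) × 0.028) = 10000 / 8341 ≈ 1.20.

f/1.20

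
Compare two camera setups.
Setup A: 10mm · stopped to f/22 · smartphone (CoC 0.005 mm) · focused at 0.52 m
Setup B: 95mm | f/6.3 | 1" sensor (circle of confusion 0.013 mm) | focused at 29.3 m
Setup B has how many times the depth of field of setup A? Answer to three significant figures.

Setup A: H = 10²/(22×0.005) + 10 ≈ 919.1 mm; DoF = Df − Dn = 1184.51 − 333.12 ≈ 851.39 mm.
Setup B: H = 95²/(6.3×0.013) + 95 ≈ 110290.4 mm; DoF = Df − Dn = 39866 − 23162 ≈ 16704 mm.
Ratio = 16704 / 851.39 ≈ 19.6.

19.6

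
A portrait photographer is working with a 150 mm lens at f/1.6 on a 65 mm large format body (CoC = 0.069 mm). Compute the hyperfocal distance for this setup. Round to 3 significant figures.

Hyperfocal distance H = f²/(N·c) + f = 150²/(1.6 × 0.069) + 150 = 22500/0.1104 + 150 ≈ 203954.3 mm ≈ 204 m.

204 m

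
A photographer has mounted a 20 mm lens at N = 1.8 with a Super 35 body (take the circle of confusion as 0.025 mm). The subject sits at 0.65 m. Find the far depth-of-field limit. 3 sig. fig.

0.700 m

Hyperfocal distance H = f²/(N·c) + f = 20²/(1.8 × 0.025) + 20 = 400/0.045 + 20 ≈ 8908.9 mm ≈ 8.909 m.
Far limit Df = s·(H − f)/(H − s) = 650 × (8908.9 − 20) / (8908.9 − 650) = 650 × 8888.9 / 8258.9 ≈ 699.58 mm ≈ 0.700 m.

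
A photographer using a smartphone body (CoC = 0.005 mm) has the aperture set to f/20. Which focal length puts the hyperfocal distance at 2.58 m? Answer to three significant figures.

From H = f²/(N·c) + f, with f ≪ H: f ≈ √(H·N·c) = √(2580 × 20 × 0.005) = √258.00 ≈ 16.06 mm.
Exact: f² + N·c·f − N·c·H = 0 ⇒ f = (−N·c + √((N·c)² + 4·N·c·H))/2 = (−0.1 + √1032.0)/2 ≈ 16.012 mm ≈ 16.0 mm.

16.0 mm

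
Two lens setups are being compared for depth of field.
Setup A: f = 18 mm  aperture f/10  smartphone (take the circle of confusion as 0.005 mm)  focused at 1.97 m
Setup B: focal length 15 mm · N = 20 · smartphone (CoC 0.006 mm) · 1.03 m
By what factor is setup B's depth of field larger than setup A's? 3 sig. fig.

1.21

Setup A: H = 18²/(10×0.005) + 18 ≈ 6498.0 mm; DoF = Df − Dn = 2819.3 − 1513.9 ≈ 1305.4 mm.
Setup B: H = 15²/(20×0.006) + 15 ≈ 1890.0 mm; DoF = Df − Dn = 2245.6 − 668.3 ≈ 1577.3 mm.
Ratio = 1577.3 / 1305.4 ≈ 1.21.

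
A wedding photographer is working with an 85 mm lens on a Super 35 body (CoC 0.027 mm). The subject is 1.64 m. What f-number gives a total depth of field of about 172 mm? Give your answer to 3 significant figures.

f/9

Write h = H − f = f²/(N·c). The thin-lens limits are Dn = s·h/(h + (s−f)) and Df = s·h/(h − (s−f)), so DoF = Df − Dn = 2·s·(s−f)·h / (h² − (s−f)²).
That is a quadratic in h: DoF·h² − 2·s·(s−f)·h − DoF·(s−f)² = 0 ⇒ h = (s−f)·(s + √(s² + DoF²)) / DoF = 1555 × (1640 + √(1640² + 172²)) / 172 = 1555 × (1640 + 1648.99) / 172 ≈ 29735 mm.
Then N = f²/(c·h) = 85² / (0.027 × 29735) = 7225 / 802.84 ≈ 9.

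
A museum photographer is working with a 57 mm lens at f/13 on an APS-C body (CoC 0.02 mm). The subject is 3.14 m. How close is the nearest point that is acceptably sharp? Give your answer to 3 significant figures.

2.52 m

Hyperfocal distance H = f²/(N·c) + f = 57²/(13 × 0.02) + 57 = 3249/0.26 + 57 ≈ 12553.2 mm ≈ 12.55 m.
Near limit Dn = s·(H − f)/(H + s − 2f) = 3140 × (12553.2 − 57) / (12553.2 + 3140 − 2 × 57) = 3140 × 12496.2 / 15579.2 ≈ 2518.6 mm ≈ 2.52 m.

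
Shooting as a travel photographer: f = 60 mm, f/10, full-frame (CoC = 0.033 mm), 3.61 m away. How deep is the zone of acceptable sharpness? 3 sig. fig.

Hyperfocal distance H = f²/(N·c) + f = 60²/(10 × 0.033) + 60 = 3600/0.33 + 60 ≈ 10969.1 mm ≈ 10.97 m.
Near limit Dn = s·(H − f)/(H + s − 2f) = 3610 × (10969.1 − 60) / (10969.1 + 3610 − 2 × 60) = 3610 × 10909.1 / 14459.1 ≈ 2723.7 mm.
Far limit Df = s·(H − f)/(H − s) = 3610 × (10969.1 − 60) / (10969.1 − 3610) = 3610 × 10909.1 / 7359.1 ≈ 5351.5 mm.
Depth of field = Df − Dn = 5351.5 − 2723.7 ≈ 2627.8 mm ≈ 2.63 m.

2.63 m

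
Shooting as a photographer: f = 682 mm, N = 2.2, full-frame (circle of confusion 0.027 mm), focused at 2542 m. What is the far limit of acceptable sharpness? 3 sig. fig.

3760 m

Hyperfocal distance H = f²/(N·c) + f = 682²/(2.2 × 0.027) + 682 = 465124/0.0594 + 682 ≈ 7831052.4 mm ≈ 7831 m.
Far limit Df = s·(H − f)/(H − s) = 2542000 × (7831052.4 − 682) / (7831052.4 − 2542000) = 2542000 × 7830370.4 / 5289052.4 ≈ 3763397 mm ≈ 3760 m.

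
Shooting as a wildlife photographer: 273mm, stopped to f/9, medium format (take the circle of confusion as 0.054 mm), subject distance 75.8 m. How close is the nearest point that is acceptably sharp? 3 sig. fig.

50.8 m

Hyperfocal distance H = f²/(N·c) + f = 273²/(9 × 0.054) + 273 = 74529/0.486 + 273 ≈ 153624.9 mm ≈ 153.6 m.
Near limit Dn = s·(H − f)/(H + s − 2f) = 75800 × (153624.9 − 273) / (153624.9 + 75800 − 2 × 273) = 75800 × 153351.9 / 228878.9 ≈ 50787 mm ≈ 50.8 m.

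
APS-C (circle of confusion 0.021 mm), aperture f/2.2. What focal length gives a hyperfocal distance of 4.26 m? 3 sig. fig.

From H = f²/(N·c) + f, with f ≪ H: f ≈ √(H·N·c) = √(4260 × 2.2 × 0.021) = √196.81 ≈ 14.03 mm.
The +f correction barely moves this — solving exactly, f² + N·c·f − N·c·H = 0 ⇒ f = (−N·c + √((N·c)² + 4·N·c·H))/2 = (−0.0462 + √787.25)/2 ≈ 14.006 mm, so f ≈ 14.0 mm.

14.0 mm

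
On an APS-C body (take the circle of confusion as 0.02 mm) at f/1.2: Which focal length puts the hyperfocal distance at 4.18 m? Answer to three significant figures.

10.0 mm

From H = f²/(N·c) + f, with f ≪ H: f ≈ √(H·N·c) = √(4180 × 1.2 × 0.02) = √100.32 ≈ 10.02 mm.
The +f correction barely moves this — solving exactly, f² + N·c·f − N·c·H = 0 ⇒ f = (−N·c + √((N·c)² + 4·N·c·H))/2 = (−0.024 + √401.28)/2 ≈ 10.004 mm, so f ≈ 10.0 mm.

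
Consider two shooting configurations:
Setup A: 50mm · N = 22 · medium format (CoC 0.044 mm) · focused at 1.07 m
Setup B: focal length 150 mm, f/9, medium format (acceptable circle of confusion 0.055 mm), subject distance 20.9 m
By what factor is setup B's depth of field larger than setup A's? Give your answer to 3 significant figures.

24.1

Setup A: H = 50²/(22×0.044) + 50 ≈ 2632.6 mm; DoF = Df − Dn = 1768.4 − 767.1 ≈ 1001.3 mm.
Setup B: H = 150²/(9×0.055) + 150 ≈ 45604.5 mm; DoF = Df − Dn = 38454 − 14349 ≈ 24105 mm.
Ratio = 24105 / 1001.3 ≈ 24.1.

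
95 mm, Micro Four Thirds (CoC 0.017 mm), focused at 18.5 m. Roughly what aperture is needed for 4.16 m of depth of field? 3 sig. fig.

Write h = H − f = f²/(N·c). The thin-lens limits are Dn = s·h/(h + (s−f)) and Df = s·h/(h − (s−f)), so DoF = Df − Dn = 2·s·(s−f)·h / (h² − (s−f)²).
That is a quadratic in h: DoF·h² − 2·s·(s−f)·h − DoF·(s−f)² = 0 ⇒ h = (s−f)·(s + √(s² + DoF²)) / DoF = 18405 × (18500 + √(18500² + 4160²)) / 4160 = 18405 × (18500 + 18962.0) / 4160 ≈ 165742 mm.
Then N = f²/(c·h) = 95² / (0.017 × 165742) = 9025 / 2817.6 ≈ 3.20.

f/3.20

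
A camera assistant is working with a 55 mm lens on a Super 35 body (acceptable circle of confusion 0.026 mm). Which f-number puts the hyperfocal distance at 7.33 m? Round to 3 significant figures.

f/16

Rearrange H = f²/(N·c) + f for N: N = f² / ((H − f)·c).
N = 55² / ((7330 − 55) × 0.026) = 3025 / 189.1 ≈ 16.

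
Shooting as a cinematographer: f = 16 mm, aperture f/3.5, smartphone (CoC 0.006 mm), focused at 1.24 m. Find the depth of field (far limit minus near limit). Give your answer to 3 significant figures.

Hyperfocal distance H = f²/(N·c) + f = 16²/(3.5 × 0.006) + 16 = 256/0.021 + 16 ≈ 12206.5 mm ≈ 12.21 m.
Near limit Dn = s·(H − f)/(H + s − 2f) = 1240 × (12206.5 − 16) / (12206.5 + 1240 − 2 × 16) = 1240 × 12190.5 / 13414.5 ≈ 1126.86 mm.
Far limit Df = s·(H − f)/(H − s) = 1240 × (12206.5 − 16) / (12206.5 − 1240) = 1240 × 12190.5 / 10966.5 ≈ 1378.40 mm.
Depth of field = Df − Dn = 1378.40 − 1126.86 ≈ 251.54 mm.

252 mm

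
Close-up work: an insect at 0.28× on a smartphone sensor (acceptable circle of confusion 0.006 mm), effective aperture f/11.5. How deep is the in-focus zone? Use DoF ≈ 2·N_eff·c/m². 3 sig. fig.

1.76 mm

At magnification m, DoF ≈ 2·N_eff·c/m² = 2 × 11.5 × 0.006 / 0.28² = 0.138 / 0.0784 ≈ 1.76 mm.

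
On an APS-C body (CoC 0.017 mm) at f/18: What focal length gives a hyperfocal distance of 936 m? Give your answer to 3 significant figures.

535 mm

From H = f²/(N·c) + f, with f ≪ H: f ≈ √(H·N·c) = √(936000 × 18 × 0.017) = √286416 ≈ 535.2 mm.
The +f correction barely moves this — solving exactly, f² + N·c·f − N·c·H = 0 ⇒ f = (−N·c + √((N·c)² + 4·N·c·H))/2 = (−0.306 + √1145664)/2 ≈ 535.03 mm, so f ≈ 535 mm.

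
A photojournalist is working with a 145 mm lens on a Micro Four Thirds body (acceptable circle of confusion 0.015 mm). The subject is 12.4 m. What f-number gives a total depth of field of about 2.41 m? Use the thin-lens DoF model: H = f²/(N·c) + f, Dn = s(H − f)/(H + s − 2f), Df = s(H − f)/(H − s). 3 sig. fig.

Write h = H − f = f²/(N·c). The thin-lens limits are Dn = s·h/(h + (s−f)) and Df = s·h/(h − (s−f)), so DoF = Df − Dn = 2·s·(s−f)·h / (h² − (s−f)²).
That is a quadratic in h: DoF·h² − 2·s·(s−f)·h − DoF·(s−f)² = 0 ⇒ h = (s−f)·(s + √(s² + DoF²)) / DoF = 12255 × (12400 + √(12400² + 2410²)) / 2410 = 12255 × (12400 + 12632.0) / 2410 ≈ 127289 mm.
Then N = f²/(c·h) = 145² / (0.015 × 127289) = 21025 / 1909.3 ≈ 11.

f/11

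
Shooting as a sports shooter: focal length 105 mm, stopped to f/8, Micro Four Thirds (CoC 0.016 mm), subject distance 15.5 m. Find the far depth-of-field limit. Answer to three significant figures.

18.9 m

Hyperfocal distance H = f²/(N·c) + f = 105²/(8 × 0.016) + 105 = 11025/0.128 + 105 ≈ 86237.8 mm ≈ 86.24 m.
Far limit Df = s·(H − f)/(H − s) = 15500 × (86237.8 − 105) / (86237.8 − 15500) = 15500 × 86132.8 / 70737.8 ≈ 18873 mm ≈ 18.9 m.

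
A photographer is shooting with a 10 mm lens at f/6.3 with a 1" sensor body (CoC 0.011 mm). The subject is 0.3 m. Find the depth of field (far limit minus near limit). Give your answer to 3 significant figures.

126 mm

Hyperfocal distance H = f²/(N·c) + f = 10²/(6.3 × 0.011) + 10 = 100/0.0693 + 10 ≈ 1453.0 mm ≈ 1.453 m.
Near limit Dn = s·(H − f)/(H + s − 2f) = 300 × (1453.0 − 10) / (1453.0 + 300 − 2 × 10) = 300 × 1443.0 / 1733.0 ≈ 249.80 mm.
Far limit Df = s·(H − f)/(H − s) = 300 × (1453.0 − 10) / (1453.0 − 300) = 300 × 1443.0 / 1153.0 ≈ 375.46 mm.
Depth of field = Df − Dn = 375.46 − 249.80 ≈ 125.66 mm.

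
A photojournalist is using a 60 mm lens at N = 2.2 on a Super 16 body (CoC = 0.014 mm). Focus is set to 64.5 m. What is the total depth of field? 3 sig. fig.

Hyperfocal distance H = f²/(N·c) + f = 60²/(2.2 × 0.014) + 60 = 3600/0.0308 + 60 ≈ 116943.1 mm ≈ 116.9 m.
Near limit Dn = s·(H − f)/(H + s − 2f) = 64500 × (116943.1 − 60) / (116943.1 + 64500 − 2 × 60) = 64500 × 116883.1 / 181323.1 ≈ 41577 mm.
Far limit Df = s·(H − f)/(H − s) = 64500 × (116943.1 − 60) / (116943.1 − 64500) = 64500 × 116883.1 / 52443.1 ≈ 143755 mm.
Depth of field = Df − Dn = 143755 − 41577 ≈ 102178 mm ≈ 102 m.

102 m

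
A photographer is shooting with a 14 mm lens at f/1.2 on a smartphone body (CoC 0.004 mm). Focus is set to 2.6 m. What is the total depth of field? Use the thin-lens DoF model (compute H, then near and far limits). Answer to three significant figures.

Hyperfocal distance H = f²/(N·c) + f = 14²/(1.2 × 0.004) + 14 = 196/0.0048 + 14 ≈ 40847.3 mm ≈ 40.85 m.
Near limit Dn = s·(H − f)/(H + s − 2f) = 2600 × (40847.3 − 14) / (40847.3 + 2600 − 2 × 14) = 2600 × 40833.3 / 43419.3 ≈ 2445.15 mm.
Far limit Df = s·(H − f)/(H − s) = 2600 × (40847.3 − 14) / (40847.3 − 2600) = 2600 × 40833.3 / 38247.3 ≈ 2775.79 mm.
Depth of field = Df − Dn = 2775.79 − 2445.15 ≈ 330.64 mm.

331 mm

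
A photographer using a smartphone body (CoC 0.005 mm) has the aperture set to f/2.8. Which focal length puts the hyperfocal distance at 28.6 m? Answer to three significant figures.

From H = f²/(N·c) + f, with f ≪ H: f ≈ √(H·N·c) = √(28600 × 2.8 × 0.005) = √400.40 ≈ 20.01 mm.
The +f correction barely moves this — solving exactly, f² + N·c·f − N·c·H = 0 ⇒ f = (−N·c + √((N·c)² + 4·N·c·H))/2 = (−0.014 + √1601.6)/2 ≈ 20.003 mm, so f ≈ 20.0 mm.

20.0 mm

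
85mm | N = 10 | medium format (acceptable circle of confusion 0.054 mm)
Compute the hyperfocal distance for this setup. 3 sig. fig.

13.5 m

Hyperfocal distance H = f²/(N·c) + f = 85²/(10 × 0.054) + 85 = 7225/0.54 + 85 ≈ 13464.6 mm ≈ 13.5 m.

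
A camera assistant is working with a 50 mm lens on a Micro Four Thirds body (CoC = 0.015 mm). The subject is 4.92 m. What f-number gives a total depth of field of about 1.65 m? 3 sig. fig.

Write h = H − f = f²/(N·c). The thin-lens limits are Dn = s·h/(h + (s−f)) and Df = s·h/(h − (s−f)), so DoF = Df − Dn = 2·s·(s−f)·h / (h² − (s−f)²).
That is a quadratic in h: DoF·h² − 2·s·(s−f)·h − DoF·(s−f)² = 0 ⇒ h = (s−f)·(s + √(s² + DoF²)) / DoF = 4870 × (4920 + √(4920² + 1650²)) / 1650 = 4870 × (4920 + 5189.31) / 1650 ≈ 29838 mm.
Then N = f²/(c·h) = 50² / (0.015 × 29838) = 2500 / 447.57 ≈ 5.59.

f/5.59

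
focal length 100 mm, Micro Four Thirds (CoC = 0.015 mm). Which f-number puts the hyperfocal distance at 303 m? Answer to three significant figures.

Rearrange H = f²/(N·c) + f for N: N = f² / ((H − f)·c).
N = 100² / ((303000 − 100) × 0.015) = 10000 / 4544 ≈ 2.20.

f/2.20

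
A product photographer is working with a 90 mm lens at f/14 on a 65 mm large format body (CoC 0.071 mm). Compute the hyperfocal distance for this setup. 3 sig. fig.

Hyperfocal distance H = f²/(N·c) + f = 90²/(14 × 0.071) + 90 = 8100/0.994 + 90 ≈ 8238.9 mm ≈ 8.24 m.

8.24 m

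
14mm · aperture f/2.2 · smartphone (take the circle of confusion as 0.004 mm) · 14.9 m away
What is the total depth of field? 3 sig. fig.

36.0 m

Hyperfocal distance H = f²/(N·c) + f = 14²/(2.2 × 0.004) + 14 = 196/0.0088 + 14 ≈ 22286.7 mm ≈ 22.29 m.
Near limit Dn = s·(H − f)/(H + s − 2f) = 14900 × (22286.7 − 14) / (22286.7 + 14900 − 2 × 14) = 14900 × 22272.7 / 37158.7 ≈ 8931 mm.
Far limit Df = s·(H − f)/(H − s) = 14900 × (22286.7 − 14) / (22286.7 − 14900) = 14900 × 22272.7 / 7386.7 ≈ 44927 mm.
Depth of field = Df − Dn = 44927 − 8931 ≈ 35996 mm ≈ 36.0 m.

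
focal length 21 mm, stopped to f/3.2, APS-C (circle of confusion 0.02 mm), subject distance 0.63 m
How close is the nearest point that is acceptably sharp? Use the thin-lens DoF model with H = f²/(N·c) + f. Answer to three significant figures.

0.579 m

Hyperfocal distance H = f²/(N·c) + f = 21²/(3.2 × 0.02) + 21 = 441/0.064 + 21 ≈ 6911.6 mm ≈ 6.912 m.
Near limit Dn = s·(H − f)/(H + s − 2f) = 630 × (6911.6 − 21) / (6911.6 + 630 − 2 × 21) = 630 × 6890.6 / 7499.6 ≈ 578.84 mm ≈ 0.579 m.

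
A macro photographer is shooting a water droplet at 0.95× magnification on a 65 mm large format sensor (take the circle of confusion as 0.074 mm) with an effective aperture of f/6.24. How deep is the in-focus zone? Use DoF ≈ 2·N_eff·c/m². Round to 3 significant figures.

1.02 mm

At magnification m, DoF ≈ 2·N_eff·c/m² = 2 × 6.24 × 0.074 / 0.95² = 0.9235 / 0.9025 ≈ 1.02 mm.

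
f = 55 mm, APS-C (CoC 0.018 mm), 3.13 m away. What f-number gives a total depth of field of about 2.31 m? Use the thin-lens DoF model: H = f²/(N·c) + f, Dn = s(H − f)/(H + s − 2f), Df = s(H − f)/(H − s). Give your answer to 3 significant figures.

Write h = H − f = f²/(N·c). The thin-lens limits are Dn = s·h/(h + (s−f)) and Df = s·h/(h − (s−f)), so DoF = Df − Dn = 2·s·(s−f)·h / (h² − (s−f)²).
That is a quadratic in h: DoF·h² − 2·s·(s−f)·h − DoF·(s−f)² = 0 ⇒ h = (s−f)·(s + √(s² + DoF²)) / DoF = 3075 × (3130 + √(3130² + 2310²)) / 2310 = 3075 × (3130 + 3890.12) / 2310 ≈ 9345.0 mm.
Then N = f²/(c·h) = 55² / (0.018 × 9345.0) = 3025 / 168.21 ≈ 18.

f/18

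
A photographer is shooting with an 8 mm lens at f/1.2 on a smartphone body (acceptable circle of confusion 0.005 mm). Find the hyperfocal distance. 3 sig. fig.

Hyperfocal distance H = f²/(N·c) + f = 8²/(1.2 × 0.005) + 8 = 64/0.006 + 8 ≈ 10674.7 mm ≈ 10.7 m.

10.7 m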